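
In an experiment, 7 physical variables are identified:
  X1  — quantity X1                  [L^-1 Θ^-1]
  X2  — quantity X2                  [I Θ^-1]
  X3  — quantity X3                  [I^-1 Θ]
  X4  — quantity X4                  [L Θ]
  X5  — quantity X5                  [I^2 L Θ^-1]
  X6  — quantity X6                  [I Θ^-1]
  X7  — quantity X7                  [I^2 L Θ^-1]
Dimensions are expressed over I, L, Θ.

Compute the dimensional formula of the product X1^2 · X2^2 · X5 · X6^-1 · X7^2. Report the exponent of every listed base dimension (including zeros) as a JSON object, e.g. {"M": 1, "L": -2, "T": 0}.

{"I": 7, "L": 1, "Θ": -6}

Write exponents as rows I,L,Θ / cols X1,X2,X3,X4,X5,X6,X7:
  I: [ 0  1 -1  0  2  1  2]
  L: [-1  0  0  1  1  0  1]
  Θ: [-1 -1  1  1 -1 -1 -1]
  [I]: (2)·0+(2)·1+(1)·2+(-1)·1+(2)·2 = 7
  [L]: (2)·-1+(2)·0+(1)·1+(-1)·0+(2)·1 = 1
  [Θ]: (2)·-1+(2)·-1+(1)·-1+(-1)·-1+(2)·-1 = -6
⇒ I^7 L Θ^-6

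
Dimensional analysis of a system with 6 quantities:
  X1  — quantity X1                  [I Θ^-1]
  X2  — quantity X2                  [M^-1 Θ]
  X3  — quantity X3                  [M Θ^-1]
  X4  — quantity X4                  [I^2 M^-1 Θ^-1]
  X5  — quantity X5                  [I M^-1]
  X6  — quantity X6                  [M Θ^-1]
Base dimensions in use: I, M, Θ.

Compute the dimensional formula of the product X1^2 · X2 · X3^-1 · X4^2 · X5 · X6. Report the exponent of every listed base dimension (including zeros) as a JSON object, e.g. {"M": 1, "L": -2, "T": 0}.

{"I": 7, "M": -4, "Θ": -3}

Exponent matrix [I,M,Θ] × [X1,X2,X3,X4,X5,X6]:
  I: [ 1  0  0  2  1  0]
  M: [ 0 -1  1 -1 -1  1]
  Θ: [-1  1 -1 -1  0 -1]
  [I]: (2)·1+(1)·0+(-1)·0+(2)·2+(1)·1+(1)·0 = 7
  [M]: (2)·0+(1)·-1+(-1)·1+(2)·-1+(1)·-1+(1)·1 = -4
  [Θ]: (2)·-1+(1)·1+(-1)·-1+(2)·-1+(1)·0+(1)·-1 = -3
⇒ I^7 M^-4 Θ^-3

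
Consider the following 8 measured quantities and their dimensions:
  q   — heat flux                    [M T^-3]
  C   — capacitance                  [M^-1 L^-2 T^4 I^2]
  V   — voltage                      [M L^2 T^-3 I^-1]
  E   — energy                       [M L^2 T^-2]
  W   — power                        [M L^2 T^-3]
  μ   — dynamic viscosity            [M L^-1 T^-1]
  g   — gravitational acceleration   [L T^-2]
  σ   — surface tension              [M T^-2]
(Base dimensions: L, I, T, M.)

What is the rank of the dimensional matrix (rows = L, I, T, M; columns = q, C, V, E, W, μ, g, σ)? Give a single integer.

4

Exponent matrix [L,I,T,M] × [q,C,V,E,W,μ,g,σ]:
  L: [ 0 -2  2  2  2 -1  1  0]
  I: [ 0  2 -1  0  0  0  0  0]
  T: [-3  4 -3 -2 -3 -1 -2 -2]
  M: [ 1 -1  1  1  1  1  0  1]
Row reduction gives pivot columns q,C,V,W; rank = 4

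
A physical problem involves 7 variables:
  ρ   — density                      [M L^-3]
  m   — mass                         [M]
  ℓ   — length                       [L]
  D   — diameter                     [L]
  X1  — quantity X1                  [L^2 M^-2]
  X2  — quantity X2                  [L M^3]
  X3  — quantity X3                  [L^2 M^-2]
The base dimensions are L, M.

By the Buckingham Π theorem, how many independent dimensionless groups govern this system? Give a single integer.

Exponent matrix [L,M] × [ρ,m,ℓ,D,X1,X2,X3]:
  L: [-3  0  1  1  2  1  2]
  M: [ 1  1  0  0 -2  3 -2]
Row reduction gives pivot columns ρ,m; rank = 2
7 vars − rank 2 = 5 Π groups

5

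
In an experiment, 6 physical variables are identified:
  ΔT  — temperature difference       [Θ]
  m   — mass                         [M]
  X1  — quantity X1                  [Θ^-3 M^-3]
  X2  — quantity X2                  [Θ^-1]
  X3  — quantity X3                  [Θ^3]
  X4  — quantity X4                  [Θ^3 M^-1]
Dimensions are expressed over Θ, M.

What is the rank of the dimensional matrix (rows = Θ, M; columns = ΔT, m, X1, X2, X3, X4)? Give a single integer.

Write exponents as rows Θ,M / cols ΔT,m,X1,X2,X3,X4:
  Θ: [ 1  0 -3 -1  3  3]
  M: [ 0  1 -3  0  0 -1]
RREF → pivots at {ΔT,m} ⇒ r = 2

2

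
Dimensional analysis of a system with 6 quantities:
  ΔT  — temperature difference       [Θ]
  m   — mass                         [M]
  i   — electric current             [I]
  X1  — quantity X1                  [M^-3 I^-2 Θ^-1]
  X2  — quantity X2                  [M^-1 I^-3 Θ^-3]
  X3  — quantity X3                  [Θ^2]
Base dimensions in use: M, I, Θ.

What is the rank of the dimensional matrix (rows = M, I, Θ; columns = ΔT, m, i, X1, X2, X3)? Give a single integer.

3

Exponent matrix [M,I,Θ] × [ΔT,m,i,X1,X2,X3]:
  M: [ 0  1  0 -3 -1  0]
  I: [ 0  0  1 -2 -3  0]
  Θ: [ 1  0  0 -1 -3  2]
Echelon form has 3 nonzero rows (pivots: ΔT,m,i)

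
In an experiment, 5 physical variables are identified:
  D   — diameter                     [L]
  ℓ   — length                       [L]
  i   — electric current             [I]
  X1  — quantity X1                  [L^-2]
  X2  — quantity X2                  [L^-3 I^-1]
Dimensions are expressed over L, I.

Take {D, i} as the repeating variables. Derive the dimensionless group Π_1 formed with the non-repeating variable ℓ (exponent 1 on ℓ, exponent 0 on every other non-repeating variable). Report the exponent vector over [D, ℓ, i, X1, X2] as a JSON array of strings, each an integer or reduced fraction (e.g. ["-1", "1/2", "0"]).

Write exponents as rows L,I / cols D,ℓ,i,X1,X2:
  L: [ 1  1  0 -2 -3]
  I: [ 0  0  1  0 -1]
RREF → pivots at {D,i} ⇒ r = 2
Pivot set = {D,i}, free = {ℓ,X1,X2}
RREF:
  r0: [   1    1    0   -2   -3]
  r1: [   0    0    1    0   -1]
Fix exponent of ℓ at 1, X1 at 0, X2 at 0; solve each RREF row for its pivot's exponent:
  r0: exp(D) + (1)·1 = 0 ⇒ exp(D) = -1
  r1: exp(i) + (0)·1 = 0 ⇒ exp(i) = 0
Π_1 = D^-1 · ℓ

["-1", "1", "0", "0", "0"]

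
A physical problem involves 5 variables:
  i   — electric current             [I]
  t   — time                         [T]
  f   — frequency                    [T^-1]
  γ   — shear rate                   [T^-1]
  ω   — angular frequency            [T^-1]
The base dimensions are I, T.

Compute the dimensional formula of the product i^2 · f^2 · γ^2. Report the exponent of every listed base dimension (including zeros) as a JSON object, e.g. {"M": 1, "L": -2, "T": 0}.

{"I": 2, "T": -4}

Dimensional matrix (I×T by i×t×f×γ×ω):
  I: [ 1  0  0  0  0]
  T: [ 0  1 -1 -1 -1]
  [I]: (2)·1+(2)·0+(2)·0 = 2
  [T]: (2)·0+(2)·-1+(2)·-1 = -4
⇒ I^2 T^-4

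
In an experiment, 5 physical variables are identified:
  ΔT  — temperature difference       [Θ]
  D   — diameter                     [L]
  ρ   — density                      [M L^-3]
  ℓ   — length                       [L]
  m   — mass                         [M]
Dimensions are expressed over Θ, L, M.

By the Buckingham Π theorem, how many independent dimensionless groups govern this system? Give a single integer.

2

Dimensional matrix (Θ×L×M by ΔT×D×ρ×ℓ×m):
  Θ: [ 1  0  0  0  0]
  L: [ 0  1 -3  1  0]
  M: [ 0  0  1  0  1]
RREF → pivots at {ΔT,D,ρ} ⇒ r = 3
Π count = n − r = 5 − 3 = 2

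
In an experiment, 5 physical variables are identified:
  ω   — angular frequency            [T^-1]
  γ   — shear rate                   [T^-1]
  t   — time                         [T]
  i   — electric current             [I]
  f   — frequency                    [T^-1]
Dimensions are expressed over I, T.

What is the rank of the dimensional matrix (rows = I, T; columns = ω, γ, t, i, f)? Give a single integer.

Write exponents as rows I,T / cols ω,γ,t,i,f:
  I: [ 0  0  0  1  0]
  T: [-1 -1  1  0 -1]
Row reduction gives pivot columns ω,i; rank = 2

2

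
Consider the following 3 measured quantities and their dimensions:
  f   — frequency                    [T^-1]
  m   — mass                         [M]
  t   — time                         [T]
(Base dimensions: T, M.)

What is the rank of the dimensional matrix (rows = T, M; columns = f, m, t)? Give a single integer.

2

Exponent matrix [T,M] × [f,m,t]:
  T: [-1  0  1]
  M: [ 0  1  0]
Row reduction gives pivot columns f,m; rank = 2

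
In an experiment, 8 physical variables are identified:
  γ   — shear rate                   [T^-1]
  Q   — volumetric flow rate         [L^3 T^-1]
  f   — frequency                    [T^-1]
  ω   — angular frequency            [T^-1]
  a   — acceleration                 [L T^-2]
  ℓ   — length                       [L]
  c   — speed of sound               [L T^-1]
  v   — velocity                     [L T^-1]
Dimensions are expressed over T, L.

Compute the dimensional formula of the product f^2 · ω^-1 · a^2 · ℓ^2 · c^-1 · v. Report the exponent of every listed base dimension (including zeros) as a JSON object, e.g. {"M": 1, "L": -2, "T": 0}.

{"T": -5, "L": 4}

Dimensional matrix (T×L by γ×Q×f×ω×a×ℓ×c×v):
  T: [-1 -1 -1 -1 -2  0 -1 -1]
  L: [ 0  3  0  0  1  1  1  1]
  [T]: (2)·-1+(-1)·-1+(2)·-2+(2)·0+(-1)·-1+(1)·-1 = -5
  [L]: (2)·0+(-1)·0+(2)·1+(2)·1+(-1)·1+(1)·1 = 4
⇒ T^-5 L^4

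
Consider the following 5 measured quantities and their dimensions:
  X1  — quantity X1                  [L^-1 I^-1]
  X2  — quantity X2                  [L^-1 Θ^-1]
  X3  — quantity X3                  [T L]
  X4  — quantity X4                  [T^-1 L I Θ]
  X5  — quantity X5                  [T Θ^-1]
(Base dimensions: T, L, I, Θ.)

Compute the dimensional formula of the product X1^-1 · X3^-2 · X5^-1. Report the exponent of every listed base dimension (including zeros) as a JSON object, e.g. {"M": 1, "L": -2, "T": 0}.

{"T": -3, "L": -1, "I": 1, "Θ": 1}

Exponent matrix [T,L,I,Θ] × [X1,X2,X3,X4,X5]:
  T: [ 0  0  1 -1  1]
  L: [-1 -1  1  1  0]
  I: [-1  0  0  1  0]
  Θ: [ 0 -1  0  1 -1]
  [T]: (-1)·0+(-2)·1+(-1)·1 = -3
  [L]: (-1)·-1+(-2)·1+(-1)·0 = -1
  [I]: (-1)·-1+(-2)·0+(-1)·0 = 1
  [Θ]: (-1)·0+(-2)·0+(-1)·-1 = 1
⇒ T^-3 L^-1 I Θ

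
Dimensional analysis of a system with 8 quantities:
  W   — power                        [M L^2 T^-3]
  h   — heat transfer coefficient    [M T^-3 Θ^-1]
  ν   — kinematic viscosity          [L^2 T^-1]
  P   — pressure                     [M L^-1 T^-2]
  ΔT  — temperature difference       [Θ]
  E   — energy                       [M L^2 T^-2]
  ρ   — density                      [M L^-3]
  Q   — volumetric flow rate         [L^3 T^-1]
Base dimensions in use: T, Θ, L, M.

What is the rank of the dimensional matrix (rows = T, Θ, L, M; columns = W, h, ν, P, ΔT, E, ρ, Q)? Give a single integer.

4

Exponent matrix [T,Θ,L,M] × [W,h,ν,P,ΔT,E,ρ,Q]:
  T: [-3 -3 -1 -2  0 -2  0 -1]
  Θ: [ 0 -1  0  0  1  0  0  0]
  L: [ 2  0  2 -1  0  2 -3  3]
  M: [ 1  1  0  1  0  1  1  0]
RREF → pivots at {W,h,ν,P} ⇒ r = 4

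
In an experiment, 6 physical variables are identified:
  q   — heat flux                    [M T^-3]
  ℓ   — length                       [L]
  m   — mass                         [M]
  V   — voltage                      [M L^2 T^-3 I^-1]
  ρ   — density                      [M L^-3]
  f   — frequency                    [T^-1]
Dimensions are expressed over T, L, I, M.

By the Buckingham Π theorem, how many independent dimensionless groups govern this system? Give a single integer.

2

Write exponents as rows T,L,I,M / cols q,ℓ,m,V,ρ,f:
  T: [-3  0  0 -3  0 -1]
  L: [ 0  1  0  2 -3  0]
  I: [ 0  0  0 -1  0  0]
  M: [ 1  0  1  1  1  0]
Echelon form has 4 nonzero rows (pivots: q,ℓ,m,V)
Π count = n − r = 6 − 4 = 2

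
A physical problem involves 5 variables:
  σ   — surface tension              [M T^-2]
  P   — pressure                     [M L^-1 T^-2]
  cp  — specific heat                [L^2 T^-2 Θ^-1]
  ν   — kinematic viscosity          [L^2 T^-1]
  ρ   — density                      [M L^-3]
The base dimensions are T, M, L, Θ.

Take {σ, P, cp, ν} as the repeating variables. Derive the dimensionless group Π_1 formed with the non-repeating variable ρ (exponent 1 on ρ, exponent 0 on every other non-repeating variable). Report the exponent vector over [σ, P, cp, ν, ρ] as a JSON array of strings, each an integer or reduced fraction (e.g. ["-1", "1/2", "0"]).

["-2", "1", "0", "2", "1"]

Write exponents as rows T,M,L,Θ / cols σ,P,cp,ν,ρ:
  T: [-2 -2 -2 -1  0]
  M: [ 1  1  0  0  1]
  L: [ 0 -1  2  2 -3]
  Θ: [ 0  0 -1  0  0]
RREF → pivots at {σ,P,cp,ν} ⇒ r = 4
Repeat: σ,P,cp,ν; free: ρ
RREF:
  r0: [   1    0    0    0    2]
  r1: [   0    1    0    0   -1]
  r2: [   0    0    1    0    0]
  r3: [   0    0    0    1   -2]
Fix exponent of ρ at 1; solve each RREF row for its pivot's exponent:
  r0: exp(σ) + (2)·1 = 0 ⇒ exp(σ) = -2
  r1: exp(P) + (-1)·1 = 0 ⇒ exp(P) = 1
  r2: exp(cp) + (0)·1 = 0 ⇒ exp(cp) = 0
  r3: exp(ν) + (-2)·1 = 0 ⇒ exp(ν) = 2
Π_1 = σ^-2 · P · ν^2 · ρ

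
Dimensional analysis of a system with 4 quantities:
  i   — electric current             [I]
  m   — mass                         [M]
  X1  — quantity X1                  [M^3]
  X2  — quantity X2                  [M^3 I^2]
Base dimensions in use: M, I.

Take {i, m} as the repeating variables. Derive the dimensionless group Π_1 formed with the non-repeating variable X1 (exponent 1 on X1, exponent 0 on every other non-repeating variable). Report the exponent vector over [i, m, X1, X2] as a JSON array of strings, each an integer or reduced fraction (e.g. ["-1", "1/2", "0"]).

Write exponents as rows M,I / cols i,m,X1,X2:
  M: [ 0  1  3  3]
  I: [ 1  0  0  2]
Row reduction gives pivot columns i,m; rank = 2
Repeat: i,m; free: X1,X2
RREF:
  r0: [   1    0    0    2]
  r1: [   0    1    3    3]
Fix exponent of X1 at 1, X2 at 0; solve each RREF row for its pivot's exponent:
  r0: exp(i) + (0)·1 = 0 ⇒ exp(i) = 0
  r1: exp(m) + (3)·1 = 0 ⇒ exp(m) = -3
Π_1 = m^-3 · X1

["0", "-3", "1", "0"]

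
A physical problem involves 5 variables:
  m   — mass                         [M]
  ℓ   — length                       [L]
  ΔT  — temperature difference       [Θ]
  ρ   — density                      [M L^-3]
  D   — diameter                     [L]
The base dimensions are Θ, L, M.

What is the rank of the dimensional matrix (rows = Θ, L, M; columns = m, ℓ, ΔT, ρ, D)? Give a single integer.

3

Dimensional matrix (Θ×L×M by m×ℓ×ΔT×ρ×D):
  Θ: [ 0  0  1  0  0]
  L: [ 0  1  0 -3  1]
  M: [ 1  0  0  1  0]
Row reduction gives pivot columns m,ℓ,ΔT; rank = 3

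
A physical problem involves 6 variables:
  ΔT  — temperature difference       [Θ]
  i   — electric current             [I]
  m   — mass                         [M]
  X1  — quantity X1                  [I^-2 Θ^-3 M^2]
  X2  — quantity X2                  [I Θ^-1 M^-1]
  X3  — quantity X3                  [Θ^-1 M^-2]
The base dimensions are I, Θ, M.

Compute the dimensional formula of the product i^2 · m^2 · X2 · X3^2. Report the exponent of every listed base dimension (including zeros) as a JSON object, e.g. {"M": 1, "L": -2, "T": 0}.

Exponent matrix [I,Θ,M] × [ΔT,i,m,X1,X2,X3]:
  I: [ 0  1  0 -2  1  0]
  Θ: [ 1  0  0 -3 -1 -1]
  M: [ 0  0  1  2 -1 -2]
  [I]: (2)·1+(2)·0+(1)·1+(2)·0 = 3
  [Θ]: (2)·0+(2)·0+(1)·-1+(2)·-1 = -3
  [M]: (2)·0+(2)·1+(1)·-1+(2)·-2 = -3
⇒ I^3 Θ^-3 M^-3

{"I": 3, "Θ": -3, "M": -3}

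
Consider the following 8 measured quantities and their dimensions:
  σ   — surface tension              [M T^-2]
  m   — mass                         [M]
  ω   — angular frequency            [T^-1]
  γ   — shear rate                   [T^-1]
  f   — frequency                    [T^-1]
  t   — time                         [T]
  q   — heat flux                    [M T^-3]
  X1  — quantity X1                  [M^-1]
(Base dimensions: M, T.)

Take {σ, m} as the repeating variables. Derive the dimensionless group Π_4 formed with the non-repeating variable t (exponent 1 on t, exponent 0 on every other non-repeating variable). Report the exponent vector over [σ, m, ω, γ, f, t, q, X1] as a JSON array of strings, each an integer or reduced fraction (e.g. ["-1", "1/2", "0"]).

Exponent matrix [M,T] × [σ,m,ω,γ,f,t,q,X1]:
  M: [ 1  1  0  0  0  0  1 -1]
  T: [-2  0 -1 -1 -1  1 -3  0]
Echelon form has 2 nonzero rows (pivots: σ,m)
Pivot set = {σ,m}, free = {ω,γ,f,t,q,X1}
RREF:
  r0: [   1    0  1/2  1/2  1/2 -1/2  3/2    0]
  r1: [   0    1 -1/2 -1/2 -1/2  1/2 -1/2   -1]
Fix exponent of t at 1, ω at 0, γ at 0, f at 0, q at 0, X1 at 0; solve each RREF row for its pivot's exponent:
  r0: exp(σ) + (-1/2)·1 = 0 ⇒ exp(σ) = 1/2
  r1: exp(m) + (1/2)·1 = 0 ⇒ exp(m) = -1/2
Π_4 = σ^(1/2) · m^(-1/2) · t

["1/2", "-1/2", "0", "0", "0", "1", "0", "0"]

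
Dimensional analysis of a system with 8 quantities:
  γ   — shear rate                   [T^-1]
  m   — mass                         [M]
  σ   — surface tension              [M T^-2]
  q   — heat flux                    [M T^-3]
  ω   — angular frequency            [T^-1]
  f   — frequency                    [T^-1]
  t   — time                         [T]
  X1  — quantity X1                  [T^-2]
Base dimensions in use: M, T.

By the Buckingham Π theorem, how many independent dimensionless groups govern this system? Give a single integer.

6

Write exponents as rows M,T / cols γ,m,σ,q,ω,f,t,X1:
  M: [ 0  1  1  1  0  0  0  0]
  T: [-1  0 -2 -3 -1 -1  1 -2]
RREF → pivots at {γ,m} ⇒ r = 2
Π count = n − r = 8 − 2 = 6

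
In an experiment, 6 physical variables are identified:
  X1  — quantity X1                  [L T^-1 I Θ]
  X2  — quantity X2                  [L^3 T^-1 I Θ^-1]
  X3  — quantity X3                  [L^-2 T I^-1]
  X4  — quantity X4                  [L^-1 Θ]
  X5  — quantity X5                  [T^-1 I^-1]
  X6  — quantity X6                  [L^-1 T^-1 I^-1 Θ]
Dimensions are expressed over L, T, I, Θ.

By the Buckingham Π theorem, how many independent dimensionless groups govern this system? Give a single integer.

Write exponents as rows L,T,I,Θ / cols X1,X2,X3,X4,X5,X6:
  L: [ 1  3 -2 -1  0 -1]
  T: [-1 -1  1  0 -1 -1]
  I: [ 1  1 -1  0 -1 -1]
  Θ: [ 1 -1  0  1  0  1]
Row reduction gives pivot columns X1,X2,X5; rank = 3
Π count = n − r = 6 − 3 = 3

3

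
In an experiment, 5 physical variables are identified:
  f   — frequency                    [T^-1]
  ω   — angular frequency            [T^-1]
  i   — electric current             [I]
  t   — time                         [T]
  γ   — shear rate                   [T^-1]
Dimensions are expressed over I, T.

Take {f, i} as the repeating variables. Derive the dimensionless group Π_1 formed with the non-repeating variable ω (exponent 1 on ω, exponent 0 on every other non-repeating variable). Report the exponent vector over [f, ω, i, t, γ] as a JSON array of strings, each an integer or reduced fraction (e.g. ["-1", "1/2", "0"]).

["-1", "1", "0", "0", "0"]

Exponent matrix [I,T] × [f,ω,i,t,γ]:
  I: [ 0  0  1  0  0]
  T: [-1 -1  0  1 -1]
RREF → pivots at {f,i} ⇒ r = 2
Pivot set = {f,i}, free = {ω,t,γ}
RREF:
  r0: [   1    1    0   -1    1]
  r1: [   0    0    1    0    0]
Fix exponent of ω at 1, t at 0, γ at 0; solve each RREF row for its pivot's exponent:
  r0: exp(f) + (1)·1 = 0 ⇒ exp(f) = -1
  r1: exp(i) + (0)·1 = 0 ⇒ exp(i) = 0
Π_1 = f^-1 · ω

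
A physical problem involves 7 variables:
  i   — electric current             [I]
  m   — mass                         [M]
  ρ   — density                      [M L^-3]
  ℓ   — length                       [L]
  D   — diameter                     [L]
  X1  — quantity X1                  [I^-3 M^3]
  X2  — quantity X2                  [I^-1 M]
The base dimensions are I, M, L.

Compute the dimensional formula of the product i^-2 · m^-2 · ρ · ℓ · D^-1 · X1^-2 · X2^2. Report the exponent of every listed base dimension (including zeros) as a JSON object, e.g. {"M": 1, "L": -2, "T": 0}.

{"I": 2, "M": -5, "L": -3}

Dimensional matrix (I×M×L by i×m×ρ×ℓ×D×X1×X2):
  I: [ 1  0  0  0  0 -3 -1]
  M: [ 0  1  1  0  0  3  1]
  L: [ 0  0 -3  1  1  0  0]
  [I]: (-2)·1+(-2)·0+(1)·0+(1)·0+(-1)·0+(-2)·-3+(2)·-1 = 2
  [M]: (-2)·0+(-2)·1+(1)·1+(1)·0+(-1)·0+(-2)·3+(2)·1 = -5
  [L]: (-2)·0+(-2)·0+(1)·-3+(1)·1+(-1)·1+(-2)·0+(2)·0 = -3
⇒ I^2 M^-5 L^-3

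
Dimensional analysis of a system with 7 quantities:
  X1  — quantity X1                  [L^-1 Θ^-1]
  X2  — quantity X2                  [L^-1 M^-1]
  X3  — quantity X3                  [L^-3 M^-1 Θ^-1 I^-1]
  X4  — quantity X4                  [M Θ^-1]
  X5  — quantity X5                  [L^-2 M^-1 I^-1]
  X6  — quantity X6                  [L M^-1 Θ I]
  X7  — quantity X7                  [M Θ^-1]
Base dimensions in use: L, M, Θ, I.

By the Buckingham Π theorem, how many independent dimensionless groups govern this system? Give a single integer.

4

Write exponents as rows L,M,Θ,I / cols X1,X2,X3,X4,X5,X6,X7:
  L: [-1 -1 -3  0 -2  1  0]
  M: [ 0 -1 -1  1 -1 -1  1]
  Θ: [-1  0 -1 -1  0  1 -1]
  I: [ 0  0 -1  0 -1  1  0]
Echelon form has 3 nonzero rows (pivots: X1,X2,X3)
n=7, r=3 ⇒ 4 dimensionless groups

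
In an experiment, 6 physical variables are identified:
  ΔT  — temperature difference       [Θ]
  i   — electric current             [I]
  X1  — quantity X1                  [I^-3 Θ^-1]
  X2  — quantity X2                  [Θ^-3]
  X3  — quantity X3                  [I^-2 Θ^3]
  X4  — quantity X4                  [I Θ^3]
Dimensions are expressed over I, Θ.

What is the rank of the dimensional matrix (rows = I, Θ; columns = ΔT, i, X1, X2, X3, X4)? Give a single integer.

2

Dimensional matrix (I×Θ by ΔT×i×X1×X2×X3×X4):
  I: [ 0  1 -3  0 -2  1]
  Θ: [ 1  0 -1 -3  3  3]
RREF → pivots at {ΔT,i} ⇒ r = 2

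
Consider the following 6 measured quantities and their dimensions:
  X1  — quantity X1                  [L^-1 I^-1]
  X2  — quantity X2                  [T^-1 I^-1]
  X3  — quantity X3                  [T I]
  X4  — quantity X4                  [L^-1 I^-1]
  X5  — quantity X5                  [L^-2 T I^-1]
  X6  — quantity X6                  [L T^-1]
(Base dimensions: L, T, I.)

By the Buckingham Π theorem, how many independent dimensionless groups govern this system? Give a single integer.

4

Exponent matrix [L,T,I] × [X1,X2,X3,X4,X5,X6]:
  L: [-1  0  0 -1 -2  1]
  T: [ 0 -1  1  0  1 -1]
  I: [-1 -1  1 -1 -1  0]
Row reduction gives pivot columns X1,X2; rank = 2
Π count = n − r = 6 − 2 = 4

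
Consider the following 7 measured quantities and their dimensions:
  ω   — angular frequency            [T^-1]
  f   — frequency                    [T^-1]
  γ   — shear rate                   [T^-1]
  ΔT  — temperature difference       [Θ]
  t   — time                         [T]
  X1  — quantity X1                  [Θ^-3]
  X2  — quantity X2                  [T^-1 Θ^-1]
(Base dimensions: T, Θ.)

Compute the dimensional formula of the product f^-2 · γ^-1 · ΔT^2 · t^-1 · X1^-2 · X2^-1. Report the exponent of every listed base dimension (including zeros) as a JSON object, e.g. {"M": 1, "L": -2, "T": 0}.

Exponent matrix [T,Θ] × [ω,f,γ,ΔT,t,X1,X2]:
  T: [-1 -1 -1  0  1  0 -1]
  Θ: [ 0  0  0  1  0 -3 -1]
  [T]: (-2)·-1+(-1)·-1+(2)·0+(-1)·1+(-2)·0+(-1)·-1 = 3
  [Θ]: (-2)·0+(-1)·0+(2)·1+(-1)·0+(-2)·-3+(-1)·-1 = 9
⇒ T^3 Θ^9

{"T": 3, "Θ": 9}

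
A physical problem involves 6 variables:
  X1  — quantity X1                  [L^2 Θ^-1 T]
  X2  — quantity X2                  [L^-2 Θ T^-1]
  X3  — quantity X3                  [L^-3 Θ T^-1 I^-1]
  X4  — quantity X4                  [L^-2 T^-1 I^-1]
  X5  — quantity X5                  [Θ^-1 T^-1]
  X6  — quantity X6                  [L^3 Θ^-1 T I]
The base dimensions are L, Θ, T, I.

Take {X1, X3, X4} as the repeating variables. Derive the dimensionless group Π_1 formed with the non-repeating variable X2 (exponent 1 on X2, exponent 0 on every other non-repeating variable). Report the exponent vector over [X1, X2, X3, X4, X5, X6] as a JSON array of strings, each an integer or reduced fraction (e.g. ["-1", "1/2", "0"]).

["1", "1", "0", "0", "0", "0"]

Dimensional matrix (L×Θ×T×I by X1×X2×X3×X4×X5×X6):
  L: [ 2 -2 -3 -2  0  3]
  Θ: [-1  1  1  0 -1 -1]
  T: [ 1 -1 -1 -1 -1  1]
  I: [ 0  0 -1 -1  0  1]
Echelon form has 3 nonzero rows (pivots: X1,X3,X4)
Repeat: X1,X3,X4; free: X2,X5,X6
RREF:
  r0: [   1   -1    0    0   -1    0]
  r1: [   0    0    1    0   -2   -1]
  r2: [   0    0    0    1    2    0]
  r3: [   0    0    0    0    0    0]
Fix exponent of X2 at 1, X5 at 0, X6 at 0; solve each RREF row for its pivot's exponent:
  r0: exp(X1) + (-1)·1 = 0 ⇒ exp(X1) = 1
  r1: exp(X3) + (0)·1 = 0 ⇒ exp(X3) = 0
  r2: exp(X4) + (0)·1 = 0 ⇒ exp(X4) = 0
Π_1 = X1 · X2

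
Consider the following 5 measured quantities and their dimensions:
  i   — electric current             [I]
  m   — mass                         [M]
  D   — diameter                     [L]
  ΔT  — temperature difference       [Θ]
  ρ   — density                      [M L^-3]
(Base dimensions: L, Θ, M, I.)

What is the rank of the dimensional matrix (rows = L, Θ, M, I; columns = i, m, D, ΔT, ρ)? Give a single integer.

Write exponents as rows L,Θ,M,I / cols i,m,D,ΔT,ρ:
  L: [ 0  0  1  0 -3]
  Θ: [ 0  0  0  1  0]
  M: [ 0  1  0  0  1]
  I: [ 1  0  0  0  0]
Row reduction gives pivot columns i,m,D,ΔT; rank = 4

4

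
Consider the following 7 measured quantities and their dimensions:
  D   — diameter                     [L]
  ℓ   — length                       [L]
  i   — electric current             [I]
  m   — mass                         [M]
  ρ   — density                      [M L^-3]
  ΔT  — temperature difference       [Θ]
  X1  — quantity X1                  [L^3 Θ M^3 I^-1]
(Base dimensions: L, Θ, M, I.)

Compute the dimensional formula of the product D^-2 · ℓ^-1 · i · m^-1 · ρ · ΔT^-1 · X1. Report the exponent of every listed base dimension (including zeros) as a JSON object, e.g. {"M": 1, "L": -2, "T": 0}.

{"L": -3, "Θ": 0, "M": 3, "I": 0}

Exponent matrix [L,Θ,M,I] × [D,ℓ,i,m,ρ,ΔT,X1]:
  L: [ 1  1  0  0 -3  0  3]
  Θ: [ 0  0  0  0  0  1  1]
  M: [ 0  0  0  1  1  0  3]
  I: [ 0  0  1  0  0  0 -1]
  [L]: (-2)·1+(-1)·1+(1)·0+(-1)·0+(1)·-3+(-1)·0+(1)·3 = -3
  [Θ]: (-2)·0+(-1)·0+(1)·0+(-1)·0+(1)·0+(-1)·1+(1)·1 = 0
  [M]: (-2)·0+(-1)·0+(1)·0+(-1)·1+(1)·1+(-1)·0+(1)·3 = 3
  [I]: (-2)·0+(-1)·0+(1)·1+(-1)·0+(1)·0+(-1)·0+(1)·-1 = 0
⇒ L^-3 M^3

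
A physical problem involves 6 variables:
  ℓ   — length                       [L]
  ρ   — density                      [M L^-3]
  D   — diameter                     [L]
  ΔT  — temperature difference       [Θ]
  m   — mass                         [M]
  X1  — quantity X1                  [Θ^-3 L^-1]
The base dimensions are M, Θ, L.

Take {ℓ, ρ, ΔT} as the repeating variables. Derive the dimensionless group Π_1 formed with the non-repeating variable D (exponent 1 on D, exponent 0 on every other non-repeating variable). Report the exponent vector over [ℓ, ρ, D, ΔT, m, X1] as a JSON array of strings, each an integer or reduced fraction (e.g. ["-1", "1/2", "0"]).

Write exponents as rows M,Θ,L / cols ℓ,ρ,D,ΔT,m,X1:
  M: [ 0  1  0  0  1  0]
  Θ: [ 0  0  0  1  0 -3]
  L: [ 1 -3  1  0  0 -1]
RREF → pivots at {ℓ,ρ,ΔT} ⇒ r = 3
Pivot set = {ℓ,ρ,ΔT}, free = {D,m,X1}
RREF:
  r0: [   1    0    1    0    3   -1]
  r1: [   0    1    0    0    1    0]
  r2: [   0    0    0    1    0   -3]
Fix exponent of D at 1, m at 0, X1 at 0; solve each RREF row for its pivot's exponent:
  r0: exp(ℓ) + (1)·1 = 0 ⇒ exp(ℓ) = -1
  r1: exp(ρ) + (0)·1 = 0 ⇒ exp(ρ) = 0
  r2: exp(ΔT) + (0)·1 = 0 ⇒ exp(ΔT) = 0
Π_1 = ℓ^-1 · D

["-1", "0", "1", "0", "0", "0"]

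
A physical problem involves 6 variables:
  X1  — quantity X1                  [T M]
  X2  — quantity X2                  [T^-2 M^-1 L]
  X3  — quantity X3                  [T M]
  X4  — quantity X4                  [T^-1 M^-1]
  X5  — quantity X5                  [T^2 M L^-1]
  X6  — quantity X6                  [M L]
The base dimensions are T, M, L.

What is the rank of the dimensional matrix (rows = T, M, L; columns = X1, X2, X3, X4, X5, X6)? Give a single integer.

2

Dimensional matrix (T×M×L by X1×X2×X3×X4×X5×X6):
  T: [ 1 -2  1 -1  2  0]
  M: [ 1 -1  1 -1  1  1]
  L: [ 0  1  0  0 -1  1]
Row reduction gives pivot columns X1,X2; rank = 2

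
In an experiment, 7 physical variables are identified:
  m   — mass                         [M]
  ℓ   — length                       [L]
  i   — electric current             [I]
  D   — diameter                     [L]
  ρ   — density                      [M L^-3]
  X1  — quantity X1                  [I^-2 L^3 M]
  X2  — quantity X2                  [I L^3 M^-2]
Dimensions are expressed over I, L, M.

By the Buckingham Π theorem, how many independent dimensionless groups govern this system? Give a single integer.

4

Exponent matrix [I,L,M] × [m,ℓ,i,D,ρ,X1,X2]:
  I: [ 0  0  1  0  0 -2  1]
  L: [ 0  1  0  1 -3  3  3]
  M: [ 1  0  0  0  1  1 -2]
RREF → pivots at {m,ℓ,i} ⇒ r = 3
n=7, r=3 ⇒ 4 dimensionless groups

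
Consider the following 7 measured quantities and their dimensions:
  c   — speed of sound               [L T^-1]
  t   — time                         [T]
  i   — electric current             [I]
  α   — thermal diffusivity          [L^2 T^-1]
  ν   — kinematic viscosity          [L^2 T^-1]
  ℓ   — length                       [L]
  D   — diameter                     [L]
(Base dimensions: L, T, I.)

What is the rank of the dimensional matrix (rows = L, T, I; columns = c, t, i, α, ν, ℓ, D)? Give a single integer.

3

Dimensional matrix (L×T×I by c×t×i×α×ν×ℓ×D):
  L: [ 1  0  0  2  2  1  1]
  T: [-1  1  0 -1 -1  0  0]
  I: [ 0  0  1  0  0  0  0]
RREF → pivots at {c,t,i} ⇒ r = 3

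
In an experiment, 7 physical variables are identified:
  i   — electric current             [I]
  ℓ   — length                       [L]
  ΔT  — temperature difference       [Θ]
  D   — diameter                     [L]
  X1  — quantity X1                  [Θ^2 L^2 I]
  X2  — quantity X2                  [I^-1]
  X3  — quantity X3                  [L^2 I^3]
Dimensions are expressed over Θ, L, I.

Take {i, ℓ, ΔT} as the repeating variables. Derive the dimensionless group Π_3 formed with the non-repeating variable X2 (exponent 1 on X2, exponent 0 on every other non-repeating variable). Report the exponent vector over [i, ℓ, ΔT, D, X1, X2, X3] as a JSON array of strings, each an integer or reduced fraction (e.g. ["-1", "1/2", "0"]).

Dimensional matrix (Θ×L×I by i×ℓ×ΔT×D×X1×X2×X3):
  Θ: [ 0  0  1  0  2  0  0]
  L: [ 0  1  0  1  2  0  2]
  I: [ 1  0  0  0  1 -1  3]
Echelon form has 3 nonzero rows (pivots: i,ℓ,ΔT)
Pivot set = {i,ℓ,ΔT}, free = {D,X1,X2,X3}
RREF:
  r0: [   1    0    0    0    1   -1    3]
  r1: [   0    1    0    1    2    0    2]
  r2: [   0    0    1    0    2    0    0]
Fix exponent of X2 at 1, D at 0, X1 at 0, X3 at 0; solve each RREF row for its pivot's exponent:
  r0: exp(i) + (-1)·1 = 0 ⇒ exp(i) = 1
  r1: exp(ℓ) + (0)·1 = 0 ⇒ exp(ℓ) = 0
  r2: exp(ΔT) + (0)·1 = 0 ⇒ exp(ΔT) = 0
Π_3 = i · X2

["1", "0", "0", "0", "0", "1", "0"]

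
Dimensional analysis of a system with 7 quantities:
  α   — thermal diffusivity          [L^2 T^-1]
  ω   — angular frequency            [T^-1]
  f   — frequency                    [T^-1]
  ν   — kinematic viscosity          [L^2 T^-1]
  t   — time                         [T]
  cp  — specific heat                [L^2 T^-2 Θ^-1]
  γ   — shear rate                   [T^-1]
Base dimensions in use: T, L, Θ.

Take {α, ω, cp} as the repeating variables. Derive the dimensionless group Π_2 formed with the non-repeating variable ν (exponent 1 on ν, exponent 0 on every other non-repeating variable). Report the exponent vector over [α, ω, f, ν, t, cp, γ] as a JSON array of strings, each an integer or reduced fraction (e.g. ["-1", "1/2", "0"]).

["-1", "0", "0", "1", "0", "0", "0"]

Exponent matrix [T,L,Θ] × [α,ω,f,ν,t,cp,γ]:
  T: [-1 -1 -1 -1  1 -2 -1]
  L: [ 2  0  0  2  0  2  0]
  Θ: [ 0  0  0  0  0 -1  0]
RREF → pivots at {α,ω,cp} ⇒ r = 3
Repeat: α,ω,cp; free: f,ν,t,γ
RREF:
  r0: [   1    0    0    1    0    0    0]
  r1: [   0    1    1    0   -1    0    1]
  r2: [   0    0    0    0    0    1    0]
Fix exponent of ν at 1, f at 0, t at 0, γ at 0; solve each RREF row for its pivot's exponent:
  r0: exp(α) + (1)·1 = 0 ⇒ exp(α) = -1
  r1: exp(ω) + (0)·1 = 0 ⇒ exp(ω) = 0
  r2: exp(cp) + (0)·1 = 0 ⇒ exp(cp) = 0
Π_2 = α^-1 · ν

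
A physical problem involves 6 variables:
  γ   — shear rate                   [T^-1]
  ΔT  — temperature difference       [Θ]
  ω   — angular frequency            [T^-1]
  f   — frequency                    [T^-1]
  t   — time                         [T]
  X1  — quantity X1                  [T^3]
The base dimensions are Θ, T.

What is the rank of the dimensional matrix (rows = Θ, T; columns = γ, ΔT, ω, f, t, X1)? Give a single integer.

Dimensional matrix (Θ×T by γ×ΔT×ω×f×t×X1):
  Θ: [ 0  1  0  0  0  0]
  T: [-1  0 -1 -1  1  3]
Row reduction gives pivot columns γ,ΔT; rank = 2

2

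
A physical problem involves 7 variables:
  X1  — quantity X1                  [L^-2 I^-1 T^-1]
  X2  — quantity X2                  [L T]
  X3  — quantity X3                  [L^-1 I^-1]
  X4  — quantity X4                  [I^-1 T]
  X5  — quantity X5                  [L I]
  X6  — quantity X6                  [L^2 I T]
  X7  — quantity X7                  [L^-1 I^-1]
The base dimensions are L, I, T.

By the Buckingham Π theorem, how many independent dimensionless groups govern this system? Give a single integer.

5

Write exponents as rows L,I,T / cols X1,X2,X3,X4,X5,X6,X7:
  L: [-2  1 -1  0  1  2 -1]
  I: [-1  0 -1 -1  1  1 -1]
  T: [-1  1  0  1  0  1  0]
RREF → pivots at {X1,X2} ⇒ r = 2
Π count = n − r = 7 − 2 = 5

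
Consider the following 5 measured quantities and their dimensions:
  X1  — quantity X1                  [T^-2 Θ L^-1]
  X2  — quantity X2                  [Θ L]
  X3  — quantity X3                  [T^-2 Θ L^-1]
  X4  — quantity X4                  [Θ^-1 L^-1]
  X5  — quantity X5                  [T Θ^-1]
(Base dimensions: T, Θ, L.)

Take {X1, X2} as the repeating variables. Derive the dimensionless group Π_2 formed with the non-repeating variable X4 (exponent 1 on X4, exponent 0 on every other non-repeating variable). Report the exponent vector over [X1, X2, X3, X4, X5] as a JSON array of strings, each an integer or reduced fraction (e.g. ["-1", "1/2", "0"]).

Exponent matrix [T,Θ,L] × [X1,X2,X3,X4,X5]:
  T: [-2  0 -2  0  1]
  Θ: [ 1  1  1 -1 -1]
  L: [-1  1 -1 -1  0]
Echelon form has 2 nonzero rows (pivots: X1,X2)
Pivot set = {X1,X2}, free = {X3,X4,X5}
RREF:
  r0: [   1    0    1    0 -1/2]
  r1: [   0    1    0   -1 -1/2]
  r2: [   0    0    0    0    0]
Fix exponent of X4 at 1, X3 at 0, X5 at 0; solve each RREF row for its pivot's exponent:
  r0: exp(X1) + (0)·1 = 0 ⇒ exp(X1) = 0
  r1: exp(X2) + (-1)·1 = 0 ⇒ exp(X2) = 1
Π_2 = X2 · X4

["0", "1", "0", "1", "0"]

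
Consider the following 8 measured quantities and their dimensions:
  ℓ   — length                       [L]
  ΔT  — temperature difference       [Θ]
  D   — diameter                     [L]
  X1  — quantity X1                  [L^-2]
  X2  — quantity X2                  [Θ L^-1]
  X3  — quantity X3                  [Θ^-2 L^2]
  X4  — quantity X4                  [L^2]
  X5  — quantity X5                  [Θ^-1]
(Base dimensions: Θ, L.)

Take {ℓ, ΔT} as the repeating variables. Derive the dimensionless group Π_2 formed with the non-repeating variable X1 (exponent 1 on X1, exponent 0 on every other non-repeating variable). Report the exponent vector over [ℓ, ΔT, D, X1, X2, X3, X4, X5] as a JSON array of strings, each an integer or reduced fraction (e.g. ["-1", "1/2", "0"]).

["2", "0", "0", "1", "0", "0", "0", "0"]

Exponent matrix [Θ,L] × [ℓ,ΔT,D,X1,X2,X3,X4,X5]:
  Θ: [ 0  1  0  0  1 -2  0 -1]
  L: [ 1  0  1 -2 -1  2  2  0]
Echelon form has 2 nonzero rows (pivots: ℓ,ΔT)
Repeat: ℓ,ΔT; free: D,X1,X2,X3,X4,X5
RREF:
  r0: [   1    0    1   -2   -1    2    2    0]
  r1: [   0    1    0    0    1   -2    0   -1]
Fix exponent of X1 at 1, D at 0, X2 at 0, X3 at 0, X4 at 0, X5 at 0; solve each RREF row for its pivot's exponent:
  r0: exp(ℓ) + (-2)·1 = 0 ⇒ exp(ℓ) = 2
  r1: exp(ΔT) + (0)·1 = 0 ⇒ exp(ΔT) = 0
Π_2 = ℓ^2 · X1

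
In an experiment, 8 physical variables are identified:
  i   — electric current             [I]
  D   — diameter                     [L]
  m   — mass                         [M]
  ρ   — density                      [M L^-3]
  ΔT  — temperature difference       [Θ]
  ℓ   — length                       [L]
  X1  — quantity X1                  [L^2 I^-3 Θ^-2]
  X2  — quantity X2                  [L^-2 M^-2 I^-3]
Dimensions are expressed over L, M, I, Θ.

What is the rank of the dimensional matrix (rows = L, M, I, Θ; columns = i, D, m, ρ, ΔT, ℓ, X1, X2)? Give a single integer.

Dimensional matrix (L×M×I×Θ by i×D×m×ρ×ΔT×ℓ×X1×X2):
  L: [ 0  1  0 -3  0  1  2 -2]
  M: [ 0  0  1  1  0  0  0 -2]
  I: [ 1  0  0  0  0  0 -3 -3]
  Θ: [ 0  0  0  0  1  0 -2  0]
Row reduction gives pivot columns i,D,m,ΔT; rank = 4

4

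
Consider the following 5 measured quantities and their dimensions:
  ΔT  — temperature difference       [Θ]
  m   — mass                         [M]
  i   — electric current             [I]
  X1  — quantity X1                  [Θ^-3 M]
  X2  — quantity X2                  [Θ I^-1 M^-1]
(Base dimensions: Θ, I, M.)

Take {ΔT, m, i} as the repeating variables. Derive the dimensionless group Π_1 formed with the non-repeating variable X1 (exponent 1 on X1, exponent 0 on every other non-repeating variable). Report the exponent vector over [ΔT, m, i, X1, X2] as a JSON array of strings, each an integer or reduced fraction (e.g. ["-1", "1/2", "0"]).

Exponent matrix [Θ,I,M] × [ΔT,m,i,X1,X2]:
  Θ: [ 1  0  0 -3  1]
  I: [ 0  0  1  0 -1]
  M: [ 0  1  0  1 -1]
Echelon form has 3 nonzero rows (pivots: ΔT,m,i)
Pivot set = {ΔT,m,i}, free = {X1,X2}
RREF:
  r0: [   1    0    0   -3    1]
  r1: [   0    1    0    1   -1]
  r2: [   0    0    1    0   -1]
Fix exponent of X1 at 1, X2 at 0; solve each RREF row for its pivot's exponent:
  r0: exp(ΔT) + (-3)·1 = 0 ⇒ exp(ΔT) = 3
  r1: exp(m) + (1)·1 = 0 ⇒ exp(m) = -1
  r2: exp(i) + (0)·1 = 0 ⇒ exp(i) = 0
Π_1 = ΔT^3 · m^-1 · X1

["3", "-1", "0", "1", "0"]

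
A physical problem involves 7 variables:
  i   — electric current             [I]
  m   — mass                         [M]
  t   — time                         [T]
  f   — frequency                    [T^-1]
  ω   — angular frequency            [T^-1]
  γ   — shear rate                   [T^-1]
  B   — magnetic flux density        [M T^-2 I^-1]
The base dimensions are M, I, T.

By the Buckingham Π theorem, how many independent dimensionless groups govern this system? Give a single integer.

Exponent matrix [M,I,T] × [i,m,t,f,ω,γ,B]:
  M: [ 0  1  0  0  0  0  1]
  I: [ 1  0  0  0  0  0 -1]
  T: [ 0  0  1 -1 -1 -1 -2]
RREF → pivots at {i,m,t} ⇒ r = 3
Π count = n − r = 7 − 3 = 4

4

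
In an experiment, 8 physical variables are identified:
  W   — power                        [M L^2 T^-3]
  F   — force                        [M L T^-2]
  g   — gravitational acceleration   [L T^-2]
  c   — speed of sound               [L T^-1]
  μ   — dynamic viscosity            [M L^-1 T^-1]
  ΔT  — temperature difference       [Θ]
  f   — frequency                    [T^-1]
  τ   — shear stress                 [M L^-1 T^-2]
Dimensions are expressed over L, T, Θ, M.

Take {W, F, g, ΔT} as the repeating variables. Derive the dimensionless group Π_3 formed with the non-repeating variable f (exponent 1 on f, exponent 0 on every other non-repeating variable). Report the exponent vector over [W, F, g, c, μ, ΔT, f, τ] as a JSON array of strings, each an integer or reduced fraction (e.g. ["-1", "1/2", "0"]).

["1", "-1", "-1", "0", "0", "0", "1", "0"]

Write exponents as rows L,T,Θ,M / cols W,F,g,c,μ,ΔT,f,τ:
  L: [ 2  1  1  1 -1  0  0 -1]
  T: [-3 -2 -2 -1 -1  0 -1 -2]
  Θ: [ 0  0  0  0  0  1  0  0]
  M: [ 1  1  0  0  1  0  0  1]
RREF → pivots at {W,F,g,ΔT} ⇒ r = 4
Repeat: W,F,g,ΔT; free: c,μ,f,τ
RREF:
  r0: [   1    0    0    1   -3    0   -1   -4]
  r1: [   0    1    0   -1    4    0    1    5]
  r2: [   0    0    1    0    1    0    1    2]
  r3: [   0    0    0    0    0    1    0    0]
Fix exponent of f at 1, c at 0, μ at 0, τ at 0; solve each RREF row for its pivot's exponent:
  r0: exp(W) + (-1)·1 = 0 ⇒ exp(W) = 1
  r1: exp(F) + (1)·1 = 0 ⇒ exp(F) = -1
  r2: exp(g) + (1)·1 = 0 ⇒ exp(g) = -1
  r3: exp(ΔT) + (0)·1 = 0 ⇒ exp(ΔT) = 0
Π_3 = W · F^-1 · g^-1 · f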